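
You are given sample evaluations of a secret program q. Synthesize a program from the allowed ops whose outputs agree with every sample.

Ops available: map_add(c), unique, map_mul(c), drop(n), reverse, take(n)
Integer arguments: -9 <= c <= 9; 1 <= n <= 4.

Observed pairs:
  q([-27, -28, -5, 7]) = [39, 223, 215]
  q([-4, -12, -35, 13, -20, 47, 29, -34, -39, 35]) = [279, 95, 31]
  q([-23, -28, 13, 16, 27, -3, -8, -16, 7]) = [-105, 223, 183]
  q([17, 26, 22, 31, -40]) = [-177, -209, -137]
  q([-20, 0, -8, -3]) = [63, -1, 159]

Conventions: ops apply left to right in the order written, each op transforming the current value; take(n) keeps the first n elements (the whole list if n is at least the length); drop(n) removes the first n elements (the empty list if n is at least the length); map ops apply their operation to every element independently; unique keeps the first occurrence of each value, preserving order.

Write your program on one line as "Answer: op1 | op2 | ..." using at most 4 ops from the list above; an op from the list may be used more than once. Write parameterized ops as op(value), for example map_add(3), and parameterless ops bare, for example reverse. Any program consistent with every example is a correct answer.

take(3) | reverse | map_mul(-8) | map_add(-1)

Check, running the answer program on each example:
  [-27, -28, -5, 7] -> [-27, -28, -5] -> [-5, -28, -27] -> [40, 224, 216] -> [39, 223, 215]
  [-4, -12, -35, 13, -20, 47, 29, -34, -39, 35] -> [-4, -12, -35] -> [-35, -12, -4] -> [280, 96, 32] -> [279, 95, 31]
  [-23, -28, 13, 16, 27, -3, -8, -16, 7] -> [-23, -28, 13] -> [13, -28, -23] -> [-104, 224, 184] -> [-105, 223, 183]
  [17, 26, 22, 31, -40] -> [17, 26, 22] -> [22, 26, 17] -> [-176, -208, -136] -> [-177, -209, -137]
  [-20, 0, -8, -3] -> [-20, 0, -8] -> [-8, 0, -20] -> [64, 0, 160] -> [63, -1, 159]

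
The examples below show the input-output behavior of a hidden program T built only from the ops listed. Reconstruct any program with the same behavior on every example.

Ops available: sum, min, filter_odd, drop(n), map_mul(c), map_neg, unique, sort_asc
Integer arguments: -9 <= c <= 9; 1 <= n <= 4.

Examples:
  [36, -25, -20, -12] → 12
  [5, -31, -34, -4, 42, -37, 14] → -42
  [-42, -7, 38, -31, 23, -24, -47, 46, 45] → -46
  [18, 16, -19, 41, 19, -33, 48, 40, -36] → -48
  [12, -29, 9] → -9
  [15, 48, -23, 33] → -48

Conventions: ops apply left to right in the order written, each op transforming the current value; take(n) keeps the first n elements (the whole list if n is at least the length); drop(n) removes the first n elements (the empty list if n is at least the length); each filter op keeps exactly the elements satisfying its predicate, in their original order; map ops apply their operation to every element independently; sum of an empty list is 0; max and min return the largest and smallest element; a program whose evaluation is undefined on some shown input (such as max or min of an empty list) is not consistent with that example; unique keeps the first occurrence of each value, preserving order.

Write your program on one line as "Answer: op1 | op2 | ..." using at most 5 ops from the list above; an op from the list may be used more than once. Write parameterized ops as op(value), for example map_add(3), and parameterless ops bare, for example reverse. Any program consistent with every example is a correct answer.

drop(1) | sort_asc | map_neg | drop(1) | min

Check, running the answer program on each example:
  [36, -25, -20, -12] -> [-25, -20, -12] -> [-25, -20, -12] -> [25, 20, 12] -> [20, 12] -> 12
  [5, -31, -34, -4, 42, -37, 14] -> [-31, -34, -4, 42, -37, 14] -> [-37, -34, -31, -4, 14, 42] -> [37, 34, 31, 4, -14, -42] -> [34, 31, 4, -14, -42] -> -42
  [-42, -7, 38, -31, 23, -24, -47, 46, 45] -> [-7, 38, -31, 23, -24, -47, 46, 45] -> [-47, -31, -24, -7, 23, 38, 45, 46] -> [47, 31, 24, 7, -23, -38, -45, -46] -> [31, 24, 7, -23, -38, -45, -46] -> -46
  [18, 16, -19, 41, 19, -33, 48, 40, -36] -> [16, -19, 41, 19, -33, 48, 40, -36] -> [-36, -33, -19, 16, 19, 40, 41, 48] -> [36, 33, 19, -16, -19, -40, -41, -48] -> [33, 19, -16, -19, -40, -41, -48] -> -48
  [12, -29, 9] -> [-29, 9] -> [-29, 9] -> [29, -9] -> [-9] -> -9
  [15, 48, -23, 33] -> [48, -23, 33] -> [-23, 33, 48] -> [23, -33, -48] -> [-33, -48] -> -48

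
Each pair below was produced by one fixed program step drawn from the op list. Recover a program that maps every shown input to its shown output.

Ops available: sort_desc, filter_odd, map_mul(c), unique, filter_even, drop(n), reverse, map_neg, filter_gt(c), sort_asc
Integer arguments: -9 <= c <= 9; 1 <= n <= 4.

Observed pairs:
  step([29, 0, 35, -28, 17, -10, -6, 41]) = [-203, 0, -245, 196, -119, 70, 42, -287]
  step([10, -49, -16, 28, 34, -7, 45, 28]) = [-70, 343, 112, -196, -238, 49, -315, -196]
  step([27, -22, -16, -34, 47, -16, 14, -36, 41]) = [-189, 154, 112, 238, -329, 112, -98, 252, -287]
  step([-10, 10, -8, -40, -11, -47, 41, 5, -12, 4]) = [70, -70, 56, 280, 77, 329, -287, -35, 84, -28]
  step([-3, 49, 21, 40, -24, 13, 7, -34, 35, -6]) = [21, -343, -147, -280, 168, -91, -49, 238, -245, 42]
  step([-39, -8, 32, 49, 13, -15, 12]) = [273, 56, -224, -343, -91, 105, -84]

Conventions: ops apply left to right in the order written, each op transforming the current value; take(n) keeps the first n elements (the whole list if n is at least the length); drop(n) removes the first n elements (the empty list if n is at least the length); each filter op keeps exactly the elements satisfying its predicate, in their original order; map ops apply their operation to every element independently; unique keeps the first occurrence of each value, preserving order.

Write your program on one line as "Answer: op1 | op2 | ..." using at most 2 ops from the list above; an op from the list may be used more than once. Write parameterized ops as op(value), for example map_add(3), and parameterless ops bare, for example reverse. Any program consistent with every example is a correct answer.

map_mul(7) | map_neg

Check, running the answer program on each example:
  [29, 0, 35, -28, 17, -10, -6, 41] -> [203, 0, 245, -196, 119, -70, -42, 287] -> [-203, 0, -245, 196, -119, 70, 42, -287]
  [10, -49, -16, 28, 34, -7, 45, 28] -> [70, -343, -112, 196, 238, -49, 315, 196] -> [-70, 343, 112, -196, -238, 49, -315, -196]
  [27, -22, -16, -34, 47, -16, 14, -36, 41] -> [189, -154, -112, -238, 329, -112, 98, -252, 287] -> [-189, 154, 112, 238, -329, 112, -98, 252, -287]
  [-10, 10, -8, -40, -11, -47, 41, 5, -12, 4] -> [-70, 70, -56, -280, -77, -329, 287, 35, -84, 28] -> [70, -70, 56, 280, 77, 329, -287, -35, 84, -28]
  [-3, 49, 21, 40, -24, 13, 7, -34, 35, -6] -> [-21, 343, 147, 280, -168, 91, 49, -238, 245, -42] -> [21, -343, -147, -280, 168, -91, -49, 238, -245, 42]
  [-39, -8, 32, 49, 13, -15, 12] -> [-273, -56, 224, 343, 91, -105, 84] -> [273, 56, -224, -343, -91, 105, -84]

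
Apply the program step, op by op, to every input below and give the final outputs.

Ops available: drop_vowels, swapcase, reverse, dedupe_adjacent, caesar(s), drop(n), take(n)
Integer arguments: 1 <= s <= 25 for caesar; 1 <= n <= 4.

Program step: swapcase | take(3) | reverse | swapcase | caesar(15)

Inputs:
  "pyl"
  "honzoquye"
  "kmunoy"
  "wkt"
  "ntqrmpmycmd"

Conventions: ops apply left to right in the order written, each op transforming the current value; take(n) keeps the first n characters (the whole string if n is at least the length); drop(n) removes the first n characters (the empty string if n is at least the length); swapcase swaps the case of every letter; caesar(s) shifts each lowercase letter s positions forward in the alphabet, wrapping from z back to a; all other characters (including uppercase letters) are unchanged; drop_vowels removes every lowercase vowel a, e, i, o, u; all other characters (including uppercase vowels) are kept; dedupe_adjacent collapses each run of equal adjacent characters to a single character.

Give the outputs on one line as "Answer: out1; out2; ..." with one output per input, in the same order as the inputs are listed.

Execution, op by op:
  "pyl" -> "PYL" -> "PYL" -> "LYP" -> "lyp" -> "ane"
  "honzoquye" -> "HONZOQUYE" -> "HON" -> "NOH" -> "noh" -> "cdw"
  "kmunoy" -> "KMUNOY" -> "KMU" -> "UMK" -> "umk" -> "jbz"
  "wkt" -> "WKT" -> "WKT" -> "TKW" -> "tkw" -> "izl"
  "ntqrmpmycmd" -> "NTQRMPMYCMD" -> "NTQ" -> "QTN" -> "qtn" -> "fic"

"ane"; "cdw"; "jbz"; "izl"; "fic"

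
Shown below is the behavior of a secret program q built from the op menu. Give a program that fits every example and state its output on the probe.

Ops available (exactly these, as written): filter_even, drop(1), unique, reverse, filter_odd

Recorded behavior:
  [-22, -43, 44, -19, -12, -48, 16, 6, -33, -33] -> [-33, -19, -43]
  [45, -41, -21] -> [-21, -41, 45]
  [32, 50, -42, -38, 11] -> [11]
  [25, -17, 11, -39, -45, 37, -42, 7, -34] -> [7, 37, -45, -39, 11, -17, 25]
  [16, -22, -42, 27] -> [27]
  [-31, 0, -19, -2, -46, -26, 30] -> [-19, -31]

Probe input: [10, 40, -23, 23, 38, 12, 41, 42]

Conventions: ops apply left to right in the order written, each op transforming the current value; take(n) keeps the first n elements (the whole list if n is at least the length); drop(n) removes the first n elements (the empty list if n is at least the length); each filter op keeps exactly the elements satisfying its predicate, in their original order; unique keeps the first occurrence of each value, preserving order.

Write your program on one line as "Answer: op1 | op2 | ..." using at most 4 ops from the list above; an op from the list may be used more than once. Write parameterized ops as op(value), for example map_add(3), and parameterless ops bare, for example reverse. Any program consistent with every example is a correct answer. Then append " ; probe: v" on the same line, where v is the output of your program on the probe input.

unique | filter_odd | reverse ; probe: [41, 23, -23]

Check, running the answer program on each example:
  [-22, -43, 44, -19, -12, -48, 16, 6, -33, -33] -> [-22, -43, 44, -19, -12, -48, 16, 6, -33] -> [-43, -19, -33] -> [-33, -19, -43]
  [45, -41, -21] -> [45, -41, -21] -> [45, -41, -21] -> [-21, -41, 45]
  [32, 50, -42, -38, 11] -> [32, 50, -42, -38, 11] -> [11] -> [11]
  [25, -17, 11, -39, -45, 37, -42, 7, -34] -> [25, -17, 11, -39, -45, 37, -42, 7, -34] -> [25, -17, 11, -39, -45, 37, 7] -> [7, 37, -45, -39, 11, -17, 25]
  [16, -22, -42, 27] -> [16, -22, -42, 27] -> [27] -> [27]
  [-31, 0, -19, -2, -46, -26, 30] -> [-31, 0, -19, -2, -46, -26, 30] -> [-31, -19] -> [-19, -31]
  probe: [10, 40, -23, 23, 38, 12, 41, 42] -> [10, 40, -23, 23, 38, 12, 41, 42] -> [-23, 23, 41] -> [41, 23, -23]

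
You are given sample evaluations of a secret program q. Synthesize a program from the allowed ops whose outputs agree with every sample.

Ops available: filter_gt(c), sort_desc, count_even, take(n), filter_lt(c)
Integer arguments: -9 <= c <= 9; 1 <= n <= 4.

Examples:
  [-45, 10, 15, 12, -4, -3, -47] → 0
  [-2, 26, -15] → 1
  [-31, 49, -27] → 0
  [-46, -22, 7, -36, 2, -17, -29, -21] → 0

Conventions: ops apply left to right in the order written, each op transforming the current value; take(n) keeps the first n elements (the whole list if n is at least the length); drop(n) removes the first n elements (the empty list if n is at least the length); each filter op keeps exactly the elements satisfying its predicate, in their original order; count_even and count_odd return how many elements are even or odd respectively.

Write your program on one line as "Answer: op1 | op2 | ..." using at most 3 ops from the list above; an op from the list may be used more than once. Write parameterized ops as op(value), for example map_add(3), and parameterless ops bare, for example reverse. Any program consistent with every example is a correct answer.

take(1) | filter_gt(-9) | count_even

Check, running the answer program on each example:
  [-45, 10, 15, 12, -4, -3, -47] -> [-45] -> [] -> 0
  [-2, 26, -15] -> [-2] -> [-2] -> 1
  [-31, 49, -27] -> [-31] -> [] -> 0
  [-46, -22, 7, -36, 2, -17, -29, -21] -> [-46] -> [] -> 0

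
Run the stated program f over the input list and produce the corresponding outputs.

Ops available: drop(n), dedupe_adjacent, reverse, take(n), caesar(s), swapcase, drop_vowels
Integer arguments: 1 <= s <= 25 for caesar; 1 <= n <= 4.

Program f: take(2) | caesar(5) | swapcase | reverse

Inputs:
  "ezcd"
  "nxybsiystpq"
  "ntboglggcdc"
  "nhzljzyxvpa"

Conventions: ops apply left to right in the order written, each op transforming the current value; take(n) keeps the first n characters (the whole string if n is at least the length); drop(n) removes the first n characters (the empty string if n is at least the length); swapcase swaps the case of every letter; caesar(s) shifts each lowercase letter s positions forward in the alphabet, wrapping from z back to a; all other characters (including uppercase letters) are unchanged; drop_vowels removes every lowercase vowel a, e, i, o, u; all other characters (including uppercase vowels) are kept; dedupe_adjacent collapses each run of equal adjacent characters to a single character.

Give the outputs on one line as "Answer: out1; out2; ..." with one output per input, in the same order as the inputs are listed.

"EJ"; "CS"; "YS"; "MS"

Execution, op by op:
  "ezcd" -> "ez" -> "je" -> "JE" -> "EJ"
  "nxybsiystpq" -> "nx" -> "sc" -> "SC" -> "CS"
  "ntboglggcdc" -> "nt" -> "sy" -> "SY" -> "YS"
  "nhzljzyxvpa" -> "nh" -> "sm" -> "SM" -> "MS"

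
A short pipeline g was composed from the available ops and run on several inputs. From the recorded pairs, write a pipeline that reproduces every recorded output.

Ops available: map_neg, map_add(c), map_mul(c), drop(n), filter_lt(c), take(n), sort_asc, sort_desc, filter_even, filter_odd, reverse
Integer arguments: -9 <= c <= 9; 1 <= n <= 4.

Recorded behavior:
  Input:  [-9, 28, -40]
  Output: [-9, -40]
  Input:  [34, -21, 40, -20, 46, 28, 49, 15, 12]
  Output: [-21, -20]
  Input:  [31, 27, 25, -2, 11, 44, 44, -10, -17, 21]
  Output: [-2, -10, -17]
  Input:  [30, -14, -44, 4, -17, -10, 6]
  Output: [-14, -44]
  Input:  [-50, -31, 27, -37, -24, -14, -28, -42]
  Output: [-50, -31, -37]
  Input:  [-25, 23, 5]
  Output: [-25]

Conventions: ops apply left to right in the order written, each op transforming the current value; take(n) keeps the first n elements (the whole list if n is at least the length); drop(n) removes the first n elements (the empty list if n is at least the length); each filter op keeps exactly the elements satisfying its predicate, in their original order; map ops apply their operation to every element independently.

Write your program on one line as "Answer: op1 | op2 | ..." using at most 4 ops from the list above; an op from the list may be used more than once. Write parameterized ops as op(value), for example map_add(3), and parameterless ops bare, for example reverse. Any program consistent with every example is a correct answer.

filter_lt(9) | take(3) | filter_lt(4)

Check, running the answer program on each example:
  [-9, 28, -40] -> [-9, -40] -> [-9, -40] -> [-9, -40]
  [34, -21, 40, -20, 46, 28, 49, 15, 12] -> [-21, -20] -> [-21, -20] -> [-21, -20]
  [31, 27, 25, -2, 11, 44, 44, -10, -17, 21] -> [-2, -10, -17] -> [-2, -10, -17] -> [-2, -10, -17]
  [30, -14, -44, 4, -17, -10, 6] -> [-14, -44, 4, -17, -10, 6] -> [-14, -44, 4] -> [-14, -44]
  [-50, -31, 27, -37, -24, -14, -28, -42] -> [-50, -31, -37, -24, -14, -28, -42] -> [-50, -31, -37] -> [-50, -31, -37]
  [-25, 23, 5] -> [-25, 5] -> [-25, 5] -> [-25]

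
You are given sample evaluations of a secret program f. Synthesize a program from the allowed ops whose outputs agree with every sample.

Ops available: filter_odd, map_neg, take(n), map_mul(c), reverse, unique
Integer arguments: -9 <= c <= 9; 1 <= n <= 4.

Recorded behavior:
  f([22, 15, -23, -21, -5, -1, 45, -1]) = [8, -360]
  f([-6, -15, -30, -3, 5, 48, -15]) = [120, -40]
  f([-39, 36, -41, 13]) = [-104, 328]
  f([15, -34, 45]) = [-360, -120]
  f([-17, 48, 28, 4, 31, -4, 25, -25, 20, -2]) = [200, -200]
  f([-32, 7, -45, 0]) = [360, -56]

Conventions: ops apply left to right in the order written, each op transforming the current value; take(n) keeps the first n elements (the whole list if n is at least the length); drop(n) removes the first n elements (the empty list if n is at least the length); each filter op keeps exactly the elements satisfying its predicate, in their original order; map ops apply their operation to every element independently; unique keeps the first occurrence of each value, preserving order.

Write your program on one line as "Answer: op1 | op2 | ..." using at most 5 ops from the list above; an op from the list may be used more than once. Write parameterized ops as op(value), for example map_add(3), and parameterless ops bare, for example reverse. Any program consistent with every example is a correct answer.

filter_odd | reverse | take(2) | map_neg | map_mul(8)

Check, running the answer program on each example:
  [22, 15, -23, -21, -5, -1, 45, -1] -> [15, -23, -21, -5, -1, 45, -1] -> [-1, 45, -1, -5, -21, -23, 15] -> [-1, 45] -> [1, -45] -> [8, -360]
  [-6, -15, -30, -3, 5, 48, -15] -> [-15, -3, 5, -15] -> [-15, 5, -3, -15] -> [-15, 5] -> [15, -5] -> [120, -40]
  [-39, 36, -41, 13] -> [-39, -41, 13] -> [13, -41, -39] -> [13, -41] -> [-13, 41] -> [-104, 328]
  [15, -34, 45] -> [15, 45] -> [45, 15] -> [45, 15] -> [-45, -15] -> [-360, -120]
  [-17, 48, 28, 4, 31, -4, 25, -25, 20, -2] -> [-17, 31, 25, -25] -> [-25, 25, 31, -17] -> [-25, 25] -> [25, -25] -> [200, -200]
  [-32, 7, -45, 0] -> [7, -45] -> [-45, 7] -> [-45, 7] -> [45, -7] -> [360, -56]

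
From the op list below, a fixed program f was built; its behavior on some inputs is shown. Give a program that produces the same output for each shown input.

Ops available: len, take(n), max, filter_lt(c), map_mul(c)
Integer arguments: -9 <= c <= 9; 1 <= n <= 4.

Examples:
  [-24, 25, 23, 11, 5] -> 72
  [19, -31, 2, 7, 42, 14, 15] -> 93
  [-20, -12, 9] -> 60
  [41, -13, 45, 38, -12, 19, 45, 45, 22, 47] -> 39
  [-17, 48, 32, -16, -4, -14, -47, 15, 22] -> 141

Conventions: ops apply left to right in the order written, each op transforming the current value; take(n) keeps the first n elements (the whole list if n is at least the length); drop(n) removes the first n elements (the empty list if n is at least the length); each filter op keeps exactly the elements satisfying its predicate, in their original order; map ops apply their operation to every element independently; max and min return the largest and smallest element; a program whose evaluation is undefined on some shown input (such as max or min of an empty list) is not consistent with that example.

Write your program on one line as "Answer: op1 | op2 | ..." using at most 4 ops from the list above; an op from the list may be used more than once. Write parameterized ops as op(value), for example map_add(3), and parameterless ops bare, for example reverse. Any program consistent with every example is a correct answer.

filter_lt(1) | filter_lt(-5) | map_mul(-3) | max

Check, running the answer program on each example:
  [-24, 25, 23, 11, 5] -> [-24] -> [-24] -> [72] -> 72
  [19, -31, 2, 7, 42, 14, 15] -> [-31] -> [-31] -> [93] -> 93
  [-20, -12, 9] -> [-20, -12] -> [-20, -12] -> [60, 36] -> 60
  [41, -13, 45, 38, -12, 19, 45, 45, 22, 47] -> [-13, -12] -> [-13, -12] -> [39, 36] -> 39
  [-17, 48, 32, -16, -4, -14, -47, 15, 22] -> [-17, -16, -4, -14, -47] -> [-17, -16, -14, -47] -> [51, 48, 42, 141] -> 141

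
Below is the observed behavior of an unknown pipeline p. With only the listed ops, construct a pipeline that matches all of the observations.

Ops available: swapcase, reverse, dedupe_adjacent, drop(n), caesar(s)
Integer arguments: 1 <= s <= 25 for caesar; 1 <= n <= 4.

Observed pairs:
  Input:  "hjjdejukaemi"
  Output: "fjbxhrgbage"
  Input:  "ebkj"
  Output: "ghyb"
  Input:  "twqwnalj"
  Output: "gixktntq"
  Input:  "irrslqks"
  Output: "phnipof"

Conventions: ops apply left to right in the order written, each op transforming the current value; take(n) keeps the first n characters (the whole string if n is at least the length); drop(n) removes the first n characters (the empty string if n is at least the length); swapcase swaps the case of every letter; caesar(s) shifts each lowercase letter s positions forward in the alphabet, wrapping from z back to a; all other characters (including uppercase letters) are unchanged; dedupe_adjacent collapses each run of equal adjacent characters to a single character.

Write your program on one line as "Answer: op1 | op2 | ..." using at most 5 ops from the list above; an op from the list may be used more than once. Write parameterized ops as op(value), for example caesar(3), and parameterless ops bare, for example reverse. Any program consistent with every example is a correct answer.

caesar(19) | dedupe_adjacent | caesar(4) | reverse

Check, running the answer program on each example:
  "hjjdejukaemi" -> "accwxcndtxfb" -> "acwxcndtxfb" -> "egabgrhxbjf" -> "fjbxhrgbage"
  "ebkj" -> "xudc" -> "xudc" -> "byhg" -> "ghyb"
  "twqwnalj" -> "mpjpgtec" -> "mpjpgtec" -> "qtntkxig" -> "gixktntq"
  "irrslqks" -> "bkklejdl" -> "bklejdl" -> "fopinhp" -> "phnipof"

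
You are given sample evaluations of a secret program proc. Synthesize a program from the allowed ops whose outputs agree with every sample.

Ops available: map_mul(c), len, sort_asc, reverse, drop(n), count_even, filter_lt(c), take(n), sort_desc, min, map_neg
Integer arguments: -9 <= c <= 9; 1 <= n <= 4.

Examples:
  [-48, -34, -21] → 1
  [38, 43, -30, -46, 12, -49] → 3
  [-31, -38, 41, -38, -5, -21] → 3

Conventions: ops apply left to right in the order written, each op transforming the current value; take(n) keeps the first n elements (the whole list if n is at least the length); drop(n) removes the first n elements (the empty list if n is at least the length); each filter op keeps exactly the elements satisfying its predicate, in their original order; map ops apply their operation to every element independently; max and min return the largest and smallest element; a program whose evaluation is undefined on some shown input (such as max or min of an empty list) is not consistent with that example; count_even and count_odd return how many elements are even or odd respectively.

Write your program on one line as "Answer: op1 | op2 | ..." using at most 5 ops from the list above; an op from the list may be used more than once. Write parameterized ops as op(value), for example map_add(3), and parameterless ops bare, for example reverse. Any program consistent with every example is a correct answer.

drop(2) | sort_asc | filter_lt(-1) | sort_desc | len

Check, running the answer program on each example:
  [-48, -34, -21] -> [-21] -> [-21] -> [-21] -> [-21] -> 1
  [38, 43, -30, -46, 12, -49] -> [-30, -46, 12, -49] -> [-49, -46, -30, 12] -> [-49, -46, -30] -> [-30, -46, -49] -> 3
  [-31, -38, 41, -38, -5, -21] -> [41, -38, -5, -21] -> [-38, -21, -5, 41] -> [-38, -21, -5] -> [-5, -21, -38] -> 3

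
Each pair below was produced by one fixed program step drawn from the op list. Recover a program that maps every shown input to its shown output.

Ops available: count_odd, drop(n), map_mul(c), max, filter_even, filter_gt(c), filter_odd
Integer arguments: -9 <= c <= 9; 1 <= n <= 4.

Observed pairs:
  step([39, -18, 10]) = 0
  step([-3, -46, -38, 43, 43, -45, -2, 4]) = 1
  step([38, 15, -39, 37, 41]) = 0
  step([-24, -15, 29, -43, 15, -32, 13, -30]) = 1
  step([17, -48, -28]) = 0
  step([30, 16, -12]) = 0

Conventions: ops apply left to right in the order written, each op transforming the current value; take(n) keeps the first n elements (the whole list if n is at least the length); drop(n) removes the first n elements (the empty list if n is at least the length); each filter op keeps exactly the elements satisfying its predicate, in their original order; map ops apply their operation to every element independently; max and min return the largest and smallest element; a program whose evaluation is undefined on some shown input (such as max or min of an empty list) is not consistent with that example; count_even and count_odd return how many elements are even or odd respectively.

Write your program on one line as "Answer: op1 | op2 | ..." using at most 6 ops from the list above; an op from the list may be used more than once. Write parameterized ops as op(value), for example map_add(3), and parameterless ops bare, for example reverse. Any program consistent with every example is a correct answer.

drop(3) | map_mul(3) | map_mul(-3) | filter_gt(4) | count_odd

Check, running the answer program on each example:
  [39, -18, 10] -> [] -> [] -> [] -> [] -> 0
  [-3, -46, -38, 43, 43, -45, -2, 4] -> [43, 43, -45, -2, 4] -> [129, 129, -135, -6, 12] -> [-387, -387, 405, 18, -36] -> [405, 18] -> 1
  [38, 15, -39, 37, 41] -> [37, 41] -> [111, 123] -> [-333, -369] -> [] -> 0
  [-24, -15, 29, -43, 15, -32, 13, -30] -> [-43, 15, -32, 13, -30] -> [-129, 45, -96, 39, -90] -> [387, -135, 288, -117, 270] -> [387, 288, 270] -> 1
  [17, -48, -28] -> [] -> [] -> [] -> [] -> 0
  [30, 16, -12] -> [] -> [] -> [] -> [] -> 0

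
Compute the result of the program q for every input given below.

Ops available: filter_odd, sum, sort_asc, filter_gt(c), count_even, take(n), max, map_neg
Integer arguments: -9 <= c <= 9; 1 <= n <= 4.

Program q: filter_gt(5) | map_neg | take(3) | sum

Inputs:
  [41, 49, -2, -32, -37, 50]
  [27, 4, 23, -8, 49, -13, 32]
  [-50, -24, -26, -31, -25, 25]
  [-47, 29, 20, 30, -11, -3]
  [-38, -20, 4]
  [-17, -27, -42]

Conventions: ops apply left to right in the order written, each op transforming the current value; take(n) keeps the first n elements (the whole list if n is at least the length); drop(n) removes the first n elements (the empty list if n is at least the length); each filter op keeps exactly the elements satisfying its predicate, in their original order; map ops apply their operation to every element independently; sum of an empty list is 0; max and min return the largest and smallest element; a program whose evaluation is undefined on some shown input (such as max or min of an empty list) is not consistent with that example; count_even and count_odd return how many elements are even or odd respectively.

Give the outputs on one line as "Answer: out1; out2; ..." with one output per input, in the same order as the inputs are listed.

Execution, op by op:
  [41, 49, -2, -32, -37, 50] -> [41, 49, 50] -> [-41, -49, -50] -> [-41, -49, -50] -> -140
  [27, 4, 23, -8, 49, -13, 32] -> [27, 23, 49, 32] -> [-27, -23, -49, -32] -> [-27, -23, -49] -> -99
  [-50, -24, -26, -31, -25, 25] -> [25] -> [-25] -> [-25] -> -25
  [-47, 29, 20, 30, -11, -3] -> [29, 20, 30] -> [-29, -20, -30] -> [-29, -20, -30] -> -79
  [-38, -20, 4] -> [] -> [] -> [] -> 0
  [-17, -27, -42] -> [] -> [] -> [] -> 0

-140; -99; -25; -79; 0; 0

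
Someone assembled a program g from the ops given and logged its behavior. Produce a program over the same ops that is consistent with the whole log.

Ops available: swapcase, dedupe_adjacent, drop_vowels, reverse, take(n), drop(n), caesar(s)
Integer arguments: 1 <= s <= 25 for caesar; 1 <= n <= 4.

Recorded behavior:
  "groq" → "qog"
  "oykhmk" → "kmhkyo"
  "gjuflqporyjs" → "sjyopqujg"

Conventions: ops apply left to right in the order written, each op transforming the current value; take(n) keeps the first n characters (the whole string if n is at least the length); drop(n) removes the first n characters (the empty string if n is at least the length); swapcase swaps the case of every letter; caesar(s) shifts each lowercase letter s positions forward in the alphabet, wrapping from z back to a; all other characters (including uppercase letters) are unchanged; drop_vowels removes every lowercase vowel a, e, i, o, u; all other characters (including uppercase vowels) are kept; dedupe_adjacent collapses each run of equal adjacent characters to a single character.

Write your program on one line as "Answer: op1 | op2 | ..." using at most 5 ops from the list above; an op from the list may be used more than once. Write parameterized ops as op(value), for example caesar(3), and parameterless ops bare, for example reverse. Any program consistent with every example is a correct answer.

caesar(3) | drop_vowels | reverse | caesar(23)

Check, running the answer program on each example:
  "groq" -> "jurt" -> "jrt" -> "trj" -> "qog"
  "oykhmk" -> "rbnkpn" -> "rbnkpn" -> "npknbr" -> "kmhkyo"
  "gjuflqporyjs" -> "jmxiotsrubmv" -> "jmxtsrbmv" -> "vmbrstxmj" -> "sjyopqujg"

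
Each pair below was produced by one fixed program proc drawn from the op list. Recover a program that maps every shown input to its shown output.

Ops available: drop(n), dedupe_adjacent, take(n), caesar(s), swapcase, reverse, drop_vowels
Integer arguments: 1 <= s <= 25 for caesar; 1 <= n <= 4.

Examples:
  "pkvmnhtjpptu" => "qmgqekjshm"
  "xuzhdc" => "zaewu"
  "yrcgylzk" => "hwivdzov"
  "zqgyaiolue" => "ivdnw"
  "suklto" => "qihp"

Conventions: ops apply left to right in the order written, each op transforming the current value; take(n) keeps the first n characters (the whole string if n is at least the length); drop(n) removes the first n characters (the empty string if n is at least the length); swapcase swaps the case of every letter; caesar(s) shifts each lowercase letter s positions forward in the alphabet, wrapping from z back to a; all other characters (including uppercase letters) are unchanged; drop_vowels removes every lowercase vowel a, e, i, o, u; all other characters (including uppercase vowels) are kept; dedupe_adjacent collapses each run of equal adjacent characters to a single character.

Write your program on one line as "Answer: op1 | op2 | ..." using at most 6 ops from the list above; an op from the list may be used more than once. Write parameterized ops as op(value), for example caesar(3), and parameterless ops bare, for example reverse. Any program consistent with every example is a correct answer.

reverse | drop_vowels | reverse | caesar(23) | reverse | dedupe_adjacent

Check, running the answer program on each example:
  "pkvmnhtjpptu" -> "utppjthnmvkp" -> "tppjthnmvkp" -> "pkvmnhtjppt" -> "mhsjkeqgmmq" -> "qmmgqekjshm" -> "qmgqekjshm"
  "xuzhdc" -> "cdhzux" -> "cdhzx" -> "xzhdc" -> "uweaz" -> "zaewu" -> "zaewu"
  "yrcgylzk" -> "kzlygcry" -> "kzlygcry" -> "yrcgylzk" -> "vozdviwh" -> "hwivdzov" -> "hwivdzov"
  "zqgyaiolue" -> "euloiaygqz" -> "lygqz" -> "zqgyl" -> "wndvi" -> "ivdnw" -> "ivdnw"
  "suklto" -> "otlkus" -> "tlks" -> "sklt" -> "phiq" -> "qihp" -> "qihp"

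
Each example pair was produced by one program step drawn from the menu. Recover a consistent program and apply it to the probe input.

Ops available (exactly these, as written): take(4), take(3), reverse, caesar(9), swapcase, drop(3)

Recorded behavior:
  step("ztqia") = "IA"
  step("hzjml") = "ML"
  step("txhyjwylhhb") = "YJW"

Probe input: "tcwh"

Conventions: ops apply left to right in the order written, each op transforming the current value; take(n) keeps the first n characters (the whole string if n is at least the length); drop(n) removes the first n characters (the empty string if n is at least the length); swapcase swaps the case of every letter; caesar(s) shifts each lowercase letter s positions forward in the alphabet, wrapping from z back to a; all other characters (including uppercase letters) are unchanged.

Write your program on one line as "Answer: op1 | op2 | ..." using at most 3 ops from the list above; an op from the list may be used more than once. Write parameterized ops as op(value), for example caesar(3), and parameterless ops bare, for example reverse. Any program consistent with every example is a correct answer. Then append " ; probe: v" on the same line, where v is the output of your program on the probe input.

swapcase | drop(3) | take(3) ; probe: "H"

Check, running the answer program on each example:
  "ztqia" -> "ZTQIA" -> "IA" -> "IA"
  "hzjml" -> "HZJML" -> "ML" -> "ML"
  "txhyjwylhhb" -> "TXHYJWYLHHB" -> "YJWYLHHB" -> "YJW"
  probe: "tcwh" -> "TCWH" -> "H" -> "H"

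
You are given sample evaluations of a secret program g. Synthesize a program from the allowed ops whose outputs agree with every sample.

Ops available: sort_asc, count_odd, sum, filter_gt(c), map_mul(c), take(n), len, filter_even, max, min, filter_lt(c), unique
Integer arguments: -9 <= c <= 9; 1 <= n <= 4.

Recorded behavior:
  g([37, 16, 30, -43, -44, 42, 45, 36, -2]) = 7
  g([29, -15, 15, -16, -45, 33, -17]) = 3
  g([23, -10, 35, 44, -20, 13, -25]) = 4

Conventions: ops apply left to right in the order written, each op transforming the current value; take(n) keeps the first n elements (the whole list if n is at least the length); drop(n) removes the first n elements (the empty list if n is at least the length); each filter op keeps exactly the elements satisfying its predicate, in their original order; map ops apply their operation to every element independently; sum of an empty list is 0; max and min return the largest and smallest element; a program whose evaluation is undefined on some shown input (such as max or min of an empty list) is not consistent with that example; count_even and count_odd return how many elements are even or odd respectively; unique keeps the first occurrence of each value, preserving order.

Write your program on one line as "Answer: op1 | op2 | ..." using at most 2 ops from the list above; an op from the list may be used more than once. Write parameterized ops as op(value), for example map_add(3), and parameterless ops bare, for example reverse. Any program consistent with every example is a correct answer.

filter_gt(-3) | len

Check, running the answer program on each example:
  [37, 16, 30, -43, -44, 42, 45, 36, -2] -> [37, 16, 30, 42, 45, 36, -2] -> 7
  [29, -15, 15, -16, -45, 33, -17] -> [29, 15, 33] -> 3
  [23, -10, 35, 44, -20, 13, -25] -> [23, 35, 44, 13] -> 4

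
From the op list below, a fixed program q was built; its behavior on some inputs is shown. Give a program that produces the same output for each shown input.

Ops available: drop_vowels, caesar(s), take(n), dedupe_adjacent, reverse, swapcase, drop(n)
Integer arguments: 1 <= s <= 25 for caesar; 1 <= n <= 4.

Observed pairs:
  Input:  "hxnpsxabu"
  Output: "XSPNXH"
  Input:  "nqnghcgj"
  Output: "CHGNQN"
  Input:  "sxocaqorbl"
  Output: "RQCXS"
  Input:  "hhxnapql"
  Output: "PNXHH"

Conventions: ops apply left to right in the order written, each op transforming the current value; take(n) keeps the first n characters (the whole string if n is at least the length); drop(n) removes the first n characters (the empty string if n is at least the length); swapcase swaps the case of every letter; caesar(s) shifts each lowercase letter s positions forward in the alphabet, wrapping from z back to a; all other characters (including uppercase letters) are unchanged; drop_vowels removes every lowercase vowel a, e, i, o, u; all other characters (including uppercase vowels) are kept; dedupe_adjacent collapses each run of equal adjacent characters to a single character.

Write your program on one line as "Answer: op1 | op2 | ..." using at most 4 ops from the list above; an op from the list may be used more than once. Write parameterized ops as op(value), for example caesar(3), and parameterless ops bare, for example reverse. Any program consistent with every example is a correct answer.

reverse | drop(2) | drop_vowels | swapcase

Check, running the answer program on each example:
  "hxnpsxabu" -> "ubaxspnxh" -> "axspnxh" -> "xspnxh" -> "XSPNXH"
  "nqnghcgj" -> "jgchgnqn" -> "chgnqn" -> "chgnqn" -> "CHGNQN"
  "sxocaqorbl" -> "lbroqacoxs" -> "roqacoxs" -> "rqcxs" -> "RQCXS"
  "hhxnapql" -> "lqpanxhh" -> "panxhh" -> "pnxhh" -> "PNXHH"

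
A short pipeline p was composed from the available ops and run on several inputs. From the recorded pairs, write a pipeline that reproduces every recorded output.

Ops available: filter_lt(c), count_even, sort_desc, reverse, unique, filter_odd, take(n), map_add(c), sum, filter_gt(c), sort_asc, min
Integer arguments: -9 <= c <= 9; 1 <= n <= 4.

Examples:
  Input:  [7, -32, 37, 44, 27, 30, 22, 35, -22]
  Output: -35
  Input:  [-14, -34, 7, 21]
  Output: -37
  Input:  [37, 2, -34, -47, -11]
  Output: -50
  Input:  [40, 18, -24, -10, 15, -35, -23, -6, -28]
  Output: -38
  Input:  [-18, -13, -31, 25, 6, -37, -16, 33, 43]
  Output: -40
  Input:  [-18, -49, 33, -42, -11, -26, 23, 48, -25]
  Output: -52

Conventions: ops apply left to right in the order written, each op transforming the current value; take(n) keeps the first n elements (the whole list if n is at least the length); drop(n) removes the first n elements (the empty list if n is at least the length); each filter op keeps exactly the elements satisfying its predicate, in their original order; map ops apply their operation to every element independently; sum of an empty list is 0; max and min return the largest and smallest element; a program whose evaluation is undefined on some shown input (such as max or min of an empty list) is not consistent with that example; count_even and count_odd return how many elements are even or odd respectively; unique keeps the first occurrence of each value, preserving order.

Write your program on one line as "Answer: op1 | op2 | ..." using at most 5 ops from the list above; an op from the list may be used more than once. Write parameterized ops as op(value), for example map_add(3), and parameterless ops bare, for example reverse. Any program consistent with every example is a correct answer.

sort_desc | map_add(-3) | filter_lt(-6) | sort_asc | min

Check, running the answer program on each example:
  [7, -32, 37, 44, 27, 30, 22, 35, -22] -> [44, 37, 35, 30, 27, 22, 7, -22, -32] -> [41, 34, 32, 27, 24, 19, 4, -25, -35] -> [-25, -35] -> [-35, -25] -> -35
  [-14, -34, 7, 21] -> [21, 7, -14, -34] -> [18, 4, -17, -37] -> [-17, -37] -> [-37, -17] -> -37
  [37, 2, -34, -47, -11] -> [37, 2, -11, -34, -47] -> [34, -1, -14, -37, -50] -> [-14, -37, -50] -> [-50, -37, -14] -> -50
  [40, 18, -24, -10, 15, -35, -23, -6, -28] -> [40, 18, 15, -6, -10, -23, -24, -28, -35] -> [37, 15, 12, -9, -13, -26, -27, -31, -38] -> [-9, -13, -26, -27, -31, -38] -> [-38, -31, -27, -26, -13, -9] -> -38
  [-18, -13, -31, 25, 6, -37, -16, 33, 43] -> [43, 33, 25, 6, -13, -16, -18, -31, -37] -> [40, 30, 22, 3, -16, -19, -21, -34, -40] -> [-16, -19, -21, -34, -40] -> [-40, -34, -21, -19, -16] -> -40
  [-18, -49, 33, -42, -11, -26, 23, 48, -25] -> [48, 33, 23, -11, -18, -25, -26, -42, -49] -> [45, 30, 20, -14, -21, -28, -29, -45, -52] -> [-14, -21, -28, -29, -45, -52] -> [-52, -45, -29, -28, -21, -14] -> -52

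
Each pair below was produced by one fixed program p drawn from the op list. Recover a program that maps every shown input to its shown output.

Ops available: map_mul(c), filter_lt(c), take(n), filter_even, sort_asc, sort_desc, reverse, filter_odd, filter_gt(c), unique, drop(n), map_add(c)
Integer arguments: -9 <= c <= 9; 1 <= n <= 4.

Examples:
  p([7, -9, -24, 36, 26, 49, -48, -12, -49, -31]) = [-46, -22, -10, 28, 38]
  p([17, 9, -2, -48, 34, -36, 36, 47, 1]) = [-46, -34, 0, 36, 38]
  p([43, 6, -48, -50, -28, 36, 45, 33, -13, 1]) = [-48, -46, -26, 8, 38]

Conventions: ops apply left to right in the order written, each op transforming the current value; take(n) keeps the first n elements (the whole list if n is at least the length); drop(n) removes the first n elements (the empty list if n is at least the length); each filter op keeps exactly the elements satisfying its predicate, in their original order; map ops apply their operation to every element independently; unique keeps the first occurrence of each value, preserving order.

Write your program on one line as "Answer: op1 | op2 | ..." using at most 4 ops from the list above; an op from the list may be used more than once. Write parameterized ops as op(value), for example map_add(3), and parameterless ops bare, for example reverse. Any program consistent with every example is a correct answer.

filter_even | sort_asc | map_add(2)

Check, running the answer program on each example:
  [7, -9, -24, 36, 26, 49, -48, -12, -49, -31] -> [-24, 36, 26, -48, -12] -> [-48, -24, -12, 26, 36] -> [-46, -22, -10, 28, 38]
  [17, 9, -2, -48, 34, -36, 36, 47, 1] -> [-2, -48, 34, -36, 36] -> [-48, -36, -2, 34, 36] -> [-46, -34, 0, 36, 38]
  [43, 6, -48, -50, -28, 36, 45, 33, -13, 1] -> [6, -48, -50, -28, 36] -> [-50, -48, -28, 6, 36] -> [-48, -46, -26, 8, 38]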